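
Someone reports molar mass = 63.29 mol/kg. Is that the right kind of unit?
No

molar mass has SI base units: kg / mol
mol/kg does NOT reduce to kg / mol; a valid unit for molar mass would be e.g. kg/mol.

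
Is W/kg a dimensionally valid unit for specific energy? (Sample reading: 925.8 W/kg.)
No

specific energy has SI base units: m^2 / s^2
W/kg does NOT reduce to m^2 / s^2; a valid unit for specific energy would be e.g. J/kg.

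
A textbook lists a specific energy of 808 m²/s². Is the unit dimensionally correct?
Yes

specific energy has SI base units: m^2 / s^2
m²/s² reduces to the same SI base units, so it is a valid unit for specific energy.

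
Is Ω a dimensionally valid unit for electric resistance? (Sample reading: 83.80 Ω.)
Yes

electric resistance has SI base units: kg * m^2 / (A^2 * s^3)
Ω reduces to the same SI base units, so it is a valid unit for electric resistance.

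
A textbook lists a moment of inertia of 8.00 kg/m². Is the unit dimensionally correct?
No

moment of inertia has SI base units: kg * m^2
kg/m² does NOT reduce to kg * m^2; a valid unit for moment of inertia would be e.g. kg·m².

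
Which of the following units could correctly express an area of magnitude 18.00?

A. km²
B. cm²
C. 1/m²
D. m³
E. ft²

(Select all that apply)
A, B, E

area has SI base units: m^2

Checking each option against m^2:
  A. km²: ✓ matches
  B. cm²: ✓ matches
  C. 1/m²: ✗ does not match
  D. m³: ✗ does not match
  E. ft²: ✓ matches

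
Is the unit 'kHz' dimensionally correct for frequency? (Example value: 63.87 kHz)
Yes

frequency has SI base units: 1 / s
kHz reduces to the same SI base units, so it is a valid unit for frequency.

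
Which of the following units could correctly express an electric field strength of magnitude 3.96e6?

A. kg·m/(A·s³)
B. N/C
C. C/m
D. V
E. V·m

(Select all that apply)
A, B

electric field strength has SI base units: kg * m / (A * s^3)

Checking each option against kg * m / (A * s^3):
  A. kg·m/(A·s³): ✓ matches
  B. N/C: ✓ matches
  C. C/m: ✗ does not match
  D. V: ✗ does not match
  E. V·m: ✗ does not match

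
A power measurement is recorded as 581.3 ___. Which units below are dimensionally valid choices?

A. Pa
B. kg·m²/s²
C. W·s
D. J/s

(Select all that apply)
D

power has SI base units: kg * m^2 / s^3

Checking each option against kg * m^2 / s^3:
  A. Pa: ✗ does not match
  B. kg·m²/s²: ✗ does not match
  C. W·s: ✗ does not match
  D. J/s: ✓ matches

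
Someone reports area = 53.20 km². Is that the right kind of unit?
Yes

area has SI base units: m^2
km² reduces to the same SI base units, so it is a valid unit for area.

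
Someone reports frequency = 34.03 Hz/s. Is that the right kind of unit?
No

frequency has SI base units: 1 / s
Hz/s does NOT reduce to 1 / s; a valid unit for frequency would be e.g. Hz.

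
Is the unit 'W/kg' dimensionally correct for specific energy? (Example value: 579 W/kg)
No

specific energy has SI base units: m^2 / s^2
W/kg does NOT reduce to m^2 / s^2; a valid unit for specific energy would be e.g. J/kg.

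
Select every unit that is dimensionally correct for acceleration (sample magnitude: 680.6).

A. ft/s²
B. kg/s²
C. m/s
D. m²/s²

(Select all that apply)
A

acceleration has SI base units: m / s^2

Checking each option against m / s^2:
  A. ft/s²: ✓ matches
  B. kg/s²: ✗ does not match
  C. m/s: ✗ does not match
  D. m²/s²: ✗ does not match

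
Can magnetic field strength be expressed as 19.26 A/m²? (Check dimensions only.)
No

magnetic field strength has SI base units: A / m
A/m² does NOT reduce to A / m; a valid unit for magnetic field strength would be e.g. A/m.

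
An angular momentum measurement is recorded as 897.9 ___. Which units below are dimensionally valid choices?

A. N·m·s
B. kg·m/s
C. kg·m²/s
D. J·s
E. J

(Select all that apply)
A, C, D

angular momentum has SI base units: kg * m^2 / s

Checking each option against kg * m^2 / s:
  A. N·m·s: ✓ matches
  B. kg·m/s: ✗ does not match
  C. kg·m²/s: ✓ matches
  D. J·s: ✓ matches
  E. J: ✗ does not match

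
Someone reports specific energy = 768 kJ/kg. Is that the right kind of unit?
Yes

specific energy has SI base units: m^2 / s^2
kJ/kg reduces to the same SI base units, so it is a valid unit for specific energy.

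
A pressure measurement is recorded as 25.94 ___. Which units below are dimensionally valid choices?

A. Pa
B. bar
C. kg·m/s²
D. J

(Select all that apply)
A, B

pressure has SI base units: kg / (m * s^2)

Checking each option against kg / (m * s^2):
  A. Pa: ✓ matches
  B. bar: ✓ matches
  C. kg·m/s²: ✗ does not match
  D. J: ✗ does not match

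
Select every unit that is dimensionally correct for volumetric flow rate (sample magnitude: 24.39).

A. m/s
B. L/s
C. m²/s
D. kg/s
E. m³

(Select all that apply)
B

volumetric flow rate has SI base units: m^3 / s

Checking each option against m^3 / s:
  A. m/s: ✗ does not match
  B. L/s: ✓ matches
  C. m²/s: ✗ does not match
  D. kg/s: ✗ does not match
  E. m³: ✗ does not match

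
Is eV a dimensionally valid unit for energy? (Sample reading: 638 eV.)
Yes

energy has SI base units: kg * m^2 / s^2
eV reduces to the same SI base units, so it is a valid unit for energy.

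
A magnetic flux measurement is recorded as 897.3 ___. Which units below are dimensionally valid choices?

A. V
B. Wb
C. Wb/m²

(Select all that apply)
B

magnetic flux has SI base units: kg * m^2 / (A * s^2)

Checking each option against kg * m^2 / (A * s^2):
  A. V: ✗ does not match
  B. Wb: ✓ matches
  C. Wb/m²: ✗ does not match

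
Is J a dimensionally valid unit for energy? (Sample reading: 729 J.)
Yes

energy has SI base units: kg * m^2 / s^2
J reduces to the same SI base units, so it is a valid unit for energy.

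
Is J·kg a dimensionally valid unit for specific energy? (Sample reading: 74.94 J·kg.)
No

specific energy has SI base units: m^2 / s^2
J·kg does NOT reduce to m^2 / s^2; a valid unit for specific energy would be e.g. J/kg.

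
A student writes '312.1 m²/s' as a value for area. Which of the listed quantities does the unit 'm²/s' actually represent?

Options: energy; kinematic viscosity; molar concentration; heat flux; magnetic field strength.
kinematic viscosity

area should have units dimensionally equivalent to m^2 (e.g. m²).
The given unit 'm²/s' reduces to m^2 / s. Of the listed options, that is the dimensionality of kinematic viscosity.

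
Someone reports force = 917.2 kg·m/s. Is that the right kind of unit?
No

force has SI base units: kg * m / s^2
kg·m/s does NOT reduce to kg * m / s^2; a valid unit for force would be e.g. N.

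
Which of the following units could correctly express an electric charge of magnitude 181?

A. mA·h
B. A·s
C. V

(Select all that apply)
A, B

electric charge has SI base units: A * s

Checking each option against A * s:
  A. mA·h: ✓ matches
  B. A·s: ✓ matches
  C. V: ✗ does not match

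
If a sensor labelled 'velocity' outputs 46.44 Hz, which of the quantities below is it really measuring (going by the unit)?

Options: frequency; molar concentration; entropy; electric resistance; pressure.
frequency

velocity should have units dimensionally equivalent to m / s (e.g. m/s).
The given unit 'Hz' reduces to 1 / s. Of the listed options, that is the dimensionality of frequency.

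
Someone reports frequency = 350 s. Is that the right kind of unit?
No

frequency has SI base units: 1 / s
s does NOT reduce to 1 / s; a valid unit for frequency would be e.g. Hz.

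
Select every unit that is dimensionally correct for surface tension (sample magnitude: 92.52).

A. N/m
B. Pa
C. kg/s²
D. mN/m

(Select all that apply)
A, C, D

surface tension has SI base units: kg / s^2

Checking each option against kg / s^2:
  A. N/m: ✓ matches
  B. Pa: ✗ does not match
  C. kg/s²: ✓ matches
  D. mN/m: ✓ matches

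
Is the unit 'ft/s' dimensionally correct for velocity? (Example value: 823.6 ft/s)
Yes

velocity has SI base units: m / s
ft/s reduces to the same SI base units, so it is a valid unit for velocity.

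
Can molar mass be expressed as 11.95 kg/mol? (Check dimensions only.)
Yes

molar mass has SI base units: kg / mol
kg/mol reduces to the same SI base units, so it is a valid unit for molar mass.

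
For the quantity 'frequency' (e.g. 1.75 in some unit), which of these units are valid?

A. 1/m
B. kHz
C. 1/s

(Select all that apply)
B, C

frequency has SI base units: 1 / s

Checking each option against 1 / s:
  A. 1/m: ✗ does not match
  B. kHz: ✓ matches
  C. 1/s: ✓ matches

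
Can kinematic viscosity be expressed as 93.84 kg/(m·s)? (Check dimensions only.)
No

kinematic viscosity has SI base units: m^2 / s
kg/(m·s) does NOT reduce to m^2 / s; a valid unit for kinematic viscosity would be e.g. m²/s.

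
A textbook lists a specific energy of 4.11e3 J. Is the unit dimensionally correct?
No

specific energy has SI base units: m^2 / s^2
J does NOT reduce to m^2 / s^2; a valid unit for specific energy would be e.g. J/kg.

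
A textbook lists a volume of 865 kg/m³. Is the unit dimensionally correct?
No

volume has SI base units: m^3
kg/m³ does NOT reduce to m^3; a valid unit for volume would be e.g. m³.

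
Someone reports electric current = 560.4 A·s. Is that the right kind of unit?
No

electric current has SI base units: A
A·s does NOT reduce to A; a valid unit for electric current would be e.g. A.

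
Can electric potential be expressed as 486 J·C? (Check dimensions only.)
No

electric potential has SI base units: kg * m^2 / (A * s^3)
J·C does NOT reduce to kg * m^2 / (A * s^3); a valid unit for electric potential would be e.g. V.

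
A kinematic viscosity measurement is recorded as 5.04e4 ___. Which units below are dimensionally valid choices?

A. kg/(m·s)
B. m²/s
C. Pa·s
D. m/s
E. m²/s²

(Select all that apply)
B

kinematic viscosity has SI base units: m^2 / s

Checking each option against m^2 / s:
  A. kg/(m·s): ✗ does not match
  B. m²/s: ✓ matches
  C. Pa·s: ✗ does not match
  D. m/s: ✗ does not match
  E. m²/s²: ✗ does not match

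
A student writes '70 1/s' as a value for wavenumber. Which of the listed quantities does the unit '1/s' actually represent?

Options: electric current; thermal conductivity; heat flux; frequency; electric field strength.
frequency

wavenumber should have units dimensionally equivalent to 1 / m (e.g. 1/m).
The given unit '1/s' reduces to 1 / s. Of the listed options, that is the dimensionality of frequency.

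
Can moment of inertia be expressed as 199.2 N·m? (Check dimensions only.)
No

moment of inertia has SI base units: kg * m^2
N·m does NOT reduce to kg * m^2; a valid unit for moment of inertia would be e.g. kg·m².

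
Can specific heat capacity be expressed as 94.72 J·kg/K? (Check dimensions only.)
No

specific heat capacity has SI base units: m^2 / (s^2 * K)
J·kg/K does NOT reduce to m^2 / (s^2 * K); a valid unit for specific heat capacity would be e.g. J/(kg·K).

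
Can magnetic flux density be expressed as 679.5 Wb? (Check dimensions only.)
No

magnetic flux density has SI base units: kg / (A * s^2)
Wb does NOT reduce to kg / (A * s^2); a valid unit for magnetic flux density would be e.g. T.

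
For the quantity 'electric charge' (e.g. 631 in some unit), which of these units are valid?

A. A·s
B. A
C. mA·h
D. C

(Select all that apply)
A, C, D

electric charge has SI base units: A * s

Checking each option against A * s:
  A. A·s: ✓ matches
  B. A: ✗ does not match
  C. mA·h: ✓ matches
  D. C: ✓ matches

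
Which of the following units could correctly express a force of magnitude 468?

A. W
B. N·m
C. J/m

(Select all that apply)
C

force has SI base units: kg * m / s^2

Checking each option against kg * m / s^2:
  A. W: ✗ does not match
  B. N·m: ✗ does not match
  C. J/m: ✓ matches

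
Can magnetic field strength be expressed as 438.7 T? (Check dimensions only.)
No

magnetic field strength has SI base units: A / m
T does NOT reduce to A / m; a valid unit for magnetic field strength would be e.g. A/m.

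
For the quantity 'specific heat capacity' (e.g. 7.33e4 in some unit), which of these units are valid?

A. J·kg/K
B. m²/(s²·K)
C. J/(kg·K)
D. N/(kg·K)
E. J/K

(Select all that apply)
B, C

specific heat capacity has SI base units: m^2 / (s^2 * K)

Checking each option against m^2 / (s^2 * K):
  A. J·kg/K: ✗ does not match
  B. m²/(s²·K): ✓ matches
  C. J/(kg·K): ✓ matches
  D. N/(kg·K): ✗ does not match
  E. J/K: ✗ does not match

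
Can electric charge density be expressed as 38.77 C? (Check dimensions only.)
No

electric charge density has SI base units: A * s / m^3
C does NOT reduce to A * s / m^3; a valid unit for electric charge density would be e.g. C/m³.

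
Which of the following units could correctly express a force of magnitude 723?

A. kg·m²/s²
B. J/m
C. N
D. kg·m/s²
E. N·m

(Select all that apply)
B, C, D

force has SI base units: kg * m / s^2

Checking each option against kg * m / s^2:
  A. kg·m²/s²: ✗ does not match
  B. J/m: ✓ matches
  C. N: ✓ matches
  D. kg·m/s²: ✓ matches
  E. N·m: ✗ does not match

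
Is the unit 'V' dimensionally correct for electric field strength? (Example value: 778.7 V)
No

electric field strength has SI base units: kg * m / (A * s^3)
V does NOT reduce to kg * m / (A * s^3); a valid unit for electric field strength would be e.g. V/m.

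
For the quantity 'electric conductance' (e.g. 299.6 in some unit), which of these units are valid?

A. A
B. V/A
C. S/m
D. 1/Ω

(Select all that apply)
D

electric conductance has SI base units: A^2 * s^3 / (kg * m^2)

Checking each option against A^2 * s^3 / (kg * m^2):
  A. A: ✗ does not match
  B. V/A: ✗ does not match
  C. S/m: ✗ does not match
  D. 1/Ω: ✓ matches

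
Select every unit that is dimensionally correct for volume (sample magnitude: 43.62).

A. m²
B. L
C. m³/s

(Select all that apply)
B

volume has SI base units: m^3

Checking each option against m^3:
  A. m²: ✗ does not match
  B. L: ✓ matches
  C. m³/s: ✗ does not match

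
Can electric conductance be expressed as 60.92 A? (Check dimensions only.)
No

electric conductance has SI base units: A^2 * s^3 / (kg * m^2)
A does NOT reduce to A^2 * s^3 / (kg * m^2); a valid unit for electric conductance would be e.g. S.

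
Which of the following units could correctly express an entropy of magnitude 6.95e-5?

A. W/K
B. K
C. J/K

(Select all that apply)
C

entropy has SI base units: kg * m^2 / (s^2 * K)

Checking each option against kg * m^2 / (s^2 * K):
  A. W/K: ✗ does not match
  B. K: ✗ does not match
  C. J/K: ✓ matches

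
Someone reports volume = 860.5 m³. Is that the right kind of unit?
Yes

volume has SI base units: m^3
m³ reduces to the same SI base units, so it is a valid unit for volume.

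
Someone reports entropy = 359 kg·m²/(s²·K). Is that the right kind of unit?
Yes

entropy has SI base units: kg * m^2 / (s^2 * K)
kg·m²/(s²·K) reduces to the same SI base units, so it is a valid unit for entropy.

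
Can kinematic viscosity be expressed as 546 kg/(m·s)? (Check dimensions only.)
No

kinematic viscosity has SI base units: m^2 / s
kg/(m·s) does NOT reduce to m^2 / s; a valid unit for kinematic viscosity would be e.g. m²/s.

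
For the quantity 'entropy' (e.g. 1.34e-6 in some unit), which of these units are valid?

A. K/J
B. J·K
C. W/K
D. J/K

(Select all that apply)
D

entropy has SI base units: kg * m^2 / (s^2 * K)

Checking each option against kg * m^2 / (s^2 * K):
  A. K/J: ✗ does not match
  B. J·K: ✗ does not match
  C. W/K: ✗ does not match
  D. J/K: ✓ matches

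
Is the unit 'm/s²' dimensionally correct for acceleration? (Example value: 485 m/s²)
Yes

acceleration has SI base units: m / s^2
m/s² reduces to the same SI base units, so it is a valid unit for acceleration.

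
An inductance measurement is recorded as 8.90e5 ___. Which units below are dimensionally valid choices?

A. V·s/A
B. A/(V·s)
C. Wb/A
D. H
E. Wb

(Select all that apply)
A, C, D

inductance has SI base units: kg * m^2 / (A^2 * s^2)

Checking each option against kg * m^2 / (A^2 * s^2):
  A. V·s/A: ✓ matches
  B. A/(V·s): ✗ does not match
  C. Wb/A: ✓ matches
  D. H: ✓ matches
  E. Wb: ✗ does not match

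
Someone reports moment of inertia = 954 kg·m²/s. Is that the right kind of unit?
No

moment of inertia has SI base units: kg * m^2
kg·m²/s does NOT reduce to kg * m^2; a valid unit for moment of inertia would be e.g. kg·m².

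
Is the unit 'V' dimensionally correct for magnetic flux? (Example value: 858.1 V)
No

magnetic flux has SI base units: kg * m^2 / (A * s^2)
V does NOT reduce to kg * m^2 / (A * s^2); a valid unit for magnetic flux would be e.g. Wb.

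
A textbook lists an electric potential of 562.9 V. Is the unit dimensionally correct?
Yes

electric potential has SI base units: kg * m^2 / (A * s^3)
V reduces to the same SI base units, so it is a valid unit for electric potential.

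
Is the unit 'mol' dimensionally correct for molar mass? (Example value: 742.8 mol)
No

molar mass has SI base units: kg / mol
mol does NOT reduce to kg / mol; a valid unit for molar mass would be e.g. kg/mol.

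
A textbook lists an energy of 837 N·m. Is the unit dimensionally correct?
Yes

energy has SI base units: kg * m^2 / s^2
N·m reduces to the same SI base units, so it is a valid unit for energy.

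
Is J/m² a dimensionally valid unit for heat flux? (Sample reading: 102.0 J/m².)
No

heat flux has SI base units: kg / s^3
J/m² does NOT reduce to kg / s^3; a valid unit for heat flux would be e.g. W/m².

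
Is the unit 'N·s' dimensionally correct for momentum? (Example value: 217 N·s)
Yes

momentum has SI base units: kg * m / s
N·s reduces to the same SI base units, so it is a valid unit for momentum.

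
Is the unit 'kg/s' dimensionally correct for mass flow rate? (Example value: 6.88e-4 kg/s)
Yes

mass flow rate has SI base units: kg / s
kg/s reduces to the same SI base units, so it is a valid unit for mass flow rate.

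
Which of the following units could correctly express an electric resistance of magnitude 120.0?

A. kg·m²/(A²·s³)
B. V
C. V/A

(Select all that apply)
A, C

electric resistance has SI base units: kg * m^2 / (A^2 * s^3)

Checking each option against kg * m^2 / (A^2 * s^3):
  A. kg·m²/(A²·s³): ✓ matches
  B. V: ✗ does not match
  C. V/A: ✓ matches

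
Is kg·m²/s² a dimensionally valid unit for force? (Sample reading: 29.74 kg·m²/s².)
No

force has SI base units: kg * m / s^2
kg·m²/s² does NOT reduce to kg * m / s^2; a valid unit for force would be e.g. N.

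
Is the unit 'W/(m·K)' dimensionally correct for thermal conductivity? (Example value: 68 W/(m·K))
Yes

thermal conductivity has SI base units: kg * m / (s^3 * K)
W/(m·K) reduces to the same SI base units, so it is a valid unit for thermal conductivity.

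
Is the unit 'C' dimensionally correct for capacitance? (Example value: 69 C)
No

capacitance has SI base units: A^2 * s^4 / (kg * m^2)
C does NOT reduce to A^2 * s^4 / (kg * m^2); a valid unit for capacitance would be e.g. F.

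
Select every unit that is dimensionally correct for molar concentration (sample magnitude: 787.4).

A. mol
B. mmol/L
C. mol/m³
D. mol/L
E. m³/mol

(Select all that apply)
B, C, D

molar concentration has SI base units: mol / m^3

Checking each option against mol / m^3:
  A. mol: ✗ does not match
  B. mmol/L: ✓ matches
  C. mol/m³: ✓ matches
  D. mol/L: ✓ matches
  E. m³/mol: ✗ does not match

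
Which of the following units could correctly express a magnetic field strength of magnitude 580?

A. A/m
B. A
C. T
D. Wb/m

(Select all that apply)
A

magnetic field strength has SI base units: A / m

Checking each option against A / m:
  A. A/m: ✓ matches
  B. A: ✗ does not match
  C. T: ✗ does not match
  D. Wb/m: ✗ does not match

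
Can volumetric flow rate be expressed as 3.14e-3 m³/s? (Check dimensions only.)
Yes

volumetric flow rate has SI base units: m^3 / s
m³/s reduces to the same SI base units, so it is a valid unit for volumetric flow rate.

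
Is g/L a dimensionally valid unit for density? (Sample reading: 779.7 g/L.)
Yes

density has SI base units: kg / m^3
g/L reduces to the same SI base units, so it is a valid unit for density.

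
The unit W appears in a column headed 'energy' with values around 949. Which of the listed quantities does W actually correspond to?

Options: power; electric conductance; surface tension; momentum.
power

energy should have units dimensionally equivalent to kg * m^2 / s^2 (e.g. J).
The given unit 'W' reduces to kg * m^2 / s^3. Of the listed options, that is the dimensionality of power.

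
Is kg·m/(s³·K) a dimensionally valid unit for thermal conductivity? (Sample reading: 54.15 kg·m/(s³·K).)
Yes

thermal conductivity has SI base units: kg * m / (s^3 * K)
kg·m/(s³·K) reduces to the same SI base units, so it is a valid unit for thermal conductivity.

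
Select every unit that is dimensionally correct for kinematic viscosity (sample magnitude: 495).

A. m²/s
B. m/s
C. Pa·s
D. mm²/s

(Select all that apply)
A, D

kinematic viscosity has SI base units: m^2 / s

Checking each option against m^2 / s:
  A. m²/s: ✓ matches
  B. m/s: ✗ does not match
  C. Pa·s: ✗ does not match
  D. mm²/s: ✓ matches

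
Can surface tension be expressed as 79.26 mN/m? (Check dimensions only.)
Yes

surface tension has SI base units: kg / s^2
mN/m reduces to the same SI base units, so it is a valid unit for surface tension.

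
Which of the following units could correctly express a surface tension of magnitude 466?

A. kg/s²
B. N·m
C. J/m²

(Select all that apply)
A, C

surface tension has SI base units: kg / s^2

Checking each option against kg / s^2:
  A. kg/s²: ✓ matches
  B. N·m: ✗ does not match
  C. J/m²: ✓ matches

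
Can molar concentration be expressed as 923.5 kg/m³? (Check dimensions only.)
No

molar concentration has SI base units: mol / m^3
kg/m³ does NOT reduce to mol / m^3; a valid unit for molar concentration would be e.g. mol/m³.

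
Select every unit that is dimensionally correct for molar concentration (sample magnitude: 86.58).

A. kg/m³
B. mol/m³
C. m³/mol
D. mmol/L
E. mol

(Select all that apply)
B, D

molar concentration has SI base units: mol / m^3

Checking each option against mol / m^3:
  A. kg/m³: ✗ does not match
  B. mol/m³: ✓ matches
  C. m³/mol: ✗ does not match
  D. mmol/L: ✓ matches
  E. mol: ✗ does not match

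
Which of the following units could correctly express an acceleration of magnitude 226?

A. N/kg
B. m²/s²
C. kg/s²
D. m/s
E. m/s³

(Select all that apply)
A

acceleration has SI base units: m / s^2

Checking each option against m / s^2:
  A. N/kg: ✓ matches
  B. m²/s²: ✗ does not match
  C. kg/s²: ✗ does not match
  D. m/s: ✗ does not match
  E. m/s³: ✗ does not match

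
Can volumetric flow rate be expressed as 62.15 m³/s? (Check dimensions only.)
Yes

volumetric flow rate has SI base units: m^3 / s
m³/s reduces to the same SI base units, so it is a valid unit for volumetric flow rate.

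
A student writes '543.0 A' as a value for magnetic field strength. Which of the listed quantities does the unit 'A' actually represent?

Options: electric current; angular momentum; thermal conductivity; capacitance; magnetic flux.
electric current

magnetic field strength should have units dimensionally equivalent to A / m (e.g. A/m).
The given unit 'A' reduces to A. Of the listed options, that is the dimensionality of electric current.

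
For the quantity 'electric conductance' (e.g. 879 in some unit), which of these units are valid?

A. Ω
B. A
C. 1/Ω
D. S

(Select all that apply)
C, D

electric conductance has SI base units: A^2 * s^3 / (kg * m^2)

Checking each option against A^2 * s^3 / (kg * m^2):
  A. Ω: ✗ does not match
  B. A: ✗ does not match
  C. 1/Ω: ✓ matches
  D. S: ✓ matches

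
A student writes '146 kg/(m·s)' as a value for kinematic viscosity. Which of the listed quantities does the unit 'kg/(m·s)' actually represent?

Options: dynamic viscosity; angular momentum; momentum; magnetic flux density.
dynamic viscosity

kinematic viscosity should have units dimensionally equivalent to m^2 / s (e.g. m²/s).
The given unit 'kg/(m·s)' reduces to kg / (m * s). Of the listed options, that is the dimensionality of dynamic viscosity.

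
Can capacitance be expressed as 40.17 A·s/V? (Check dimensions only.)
Yes

capacitance has SI base units: A^2 * s^4 / (kg * m^2)
A·s/V reduces to the same SI base units, so it is a valid unit for capacitance.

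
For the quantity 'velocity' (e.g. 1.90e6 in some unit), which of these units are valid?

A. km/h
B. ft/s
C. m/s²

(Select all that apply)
A, B

velocity has SI base units: m / s

Checking each option against m / s:
  A. km/h: ✓ matches
  B. ft/s: ✓ matches
  C. m/s²: ✗ does not match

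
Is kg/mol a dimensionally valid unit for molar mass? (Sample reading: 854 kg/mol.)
Yes

molar mass has SI base units: kg / mol
kg/mol reduces to the same SI base units, so it is a valid unit for molar mass.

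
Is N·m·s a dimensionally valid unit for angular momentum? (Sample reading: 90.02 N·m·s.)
Yes

angular momentum has SI base units: kg * m^2 / s
N·m·s reduces to the same SI base units, so it is a valid unit for angular momentum.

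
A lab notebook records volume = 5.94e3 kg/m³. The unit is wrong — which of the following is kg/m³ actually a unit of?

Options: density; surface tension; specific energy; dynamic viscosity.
density

volume should have units dimensionally equivalent to m^3 (e.g. m³).
The given unit 'kg/m³' reduces to kg / m^3. Of the listed options, that is the dimensionality of density.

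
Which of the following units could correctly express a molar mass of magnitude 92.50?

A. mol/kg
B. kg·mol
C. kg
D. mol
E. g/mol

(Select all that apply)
E

molar mass has SI base units: kg / mol

Checking each option against kg / mol:
  A. mol/kg: ✗ does not match
  B. kg·mol: ✗ does not match
  C. kg: ✗ does not match
  D. mol: ✗ does not match
  E. g/mol: ✓ matches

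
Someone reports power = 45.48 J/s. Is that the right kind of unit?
Yes

power has SI base units: kg * m^2 / s^3
J/s reduces to the same SI base units, so it is a valid unit for power.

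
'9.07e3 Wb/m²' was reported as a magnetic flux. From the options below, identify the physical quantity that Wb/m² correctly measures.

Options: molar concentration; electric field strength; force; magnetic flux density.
magnetic flux density

magnetic flux should have units dimensionally equivalent to kg * m^2 / (A * s^2) (e.g. Wb).
The given unit 'Wb/m²' reduces to kg / (A * s^2). Of the listed options, that is the dimensionality of magnetic flux density.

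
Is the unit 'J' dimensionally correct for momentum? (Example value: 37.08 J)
No

momentum has SI base units: kg * m / s
J does NOT reduce to kg * m / s; a valid unit for momentum would be e.g. kg·m/s.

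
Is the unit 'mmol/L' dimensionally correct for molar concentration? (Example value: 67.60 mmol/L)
Yes

molar concentration has SI base units: mol / m^3
mmol/L reduces to the same SI base units, so it is a valid unit for molar concentration.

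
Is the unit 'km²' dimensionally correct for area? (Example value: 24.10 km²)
Yes

area has SI base units: m^2
km² reduces to the same SI base units, so it is a valid unit for area.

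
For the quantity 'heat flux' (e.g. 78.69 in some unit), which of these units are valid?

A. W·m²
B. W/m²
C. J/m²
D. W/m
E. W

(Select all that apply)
B

heat flux has SI base units: kg / s^3

Checking each option against kg / s^3:
  A. W·m²: ✗ does not match
  B. W/m²: ✓ matches
  C. J/m²: ✗ does not match
  D. W/m: ✗ does not match
  E. W: ✗ does not match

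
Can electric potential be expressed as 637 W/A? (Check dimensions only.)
Yes

electric potential has SI base units: kg * m^2 / (A * s^3)
W/A reduces to the same SI base units, so it is a valid unit for electric potential.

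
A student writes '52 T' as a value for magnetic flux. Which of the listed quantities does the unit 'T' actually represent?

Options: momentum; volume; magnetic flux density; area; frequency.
magnetic flux density

magnetic flux should have units dimensionally equivalent to kg * m^2 / (A * s^2) (e.g. Wb).
The given unit 'T' reduces to kg / (A * s^2). Of the listed options, that is the dimensionality of magnetic flux density.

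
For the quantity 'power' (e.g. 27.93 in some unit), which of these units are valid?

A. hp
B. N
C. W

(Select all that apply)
A, C

power has SI base units: kg * m^2 / s^3

Checking each option against kg * m^2 / s^3:
  A. hp: ✓ matches
  B. N: ✗ does not match
  C. W: ✓ matches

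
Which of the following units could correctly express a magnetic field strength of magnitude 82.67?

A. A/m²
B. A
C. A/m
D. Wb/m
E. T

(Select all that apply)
C

magnetic field strength has SI base units: A / m

Checking each option against A / m:
  A. A/m²: ✗ does not match
  B. A: ✗ does not match
  C. A/m: ✓ matches
  D. Wb/m: ✗ does not match
  E. T: ✗ does not match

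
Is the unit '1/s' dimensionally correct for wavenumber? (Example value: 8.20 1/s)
No

wavenumber has SI base units: 1 / m
1/s does NOT reduce to 1 / m; a valid unit for wavenumber would be e.g. 1/m.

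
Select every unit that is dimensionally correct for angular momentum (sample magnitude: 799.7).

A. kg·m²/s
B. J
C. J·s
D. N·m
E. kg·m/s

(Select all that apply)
A, C

angular momentum has SI base units: kg * m^2 / s

Checking each option against kg * m^2 / s:
  A. kg·m²/s: ✓ matches
  B. J: ✗ does not match
  C. J·s: ✓ matches
  D. N·m: ✗ does not match
  E. kg·m/s: ✗ does not match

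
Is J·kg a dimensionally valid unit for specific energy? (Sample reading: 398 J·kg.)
No

specific energy has SI base units: m^2 / s^2
J·kg does NOT reduce to m^2 / s^2; a valid unit for specific energy would be e.g. J/kg.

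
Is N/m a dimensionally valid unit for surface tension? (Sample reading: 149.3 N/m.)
Yes

surface tension has SI base units: kg / s^2
N/m reduces to the same SI base units, so it is a valid unit for surface tension.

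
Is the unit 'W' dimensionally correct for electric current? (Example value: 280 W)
No

electric current has SI base units: A
W does NOT reduce to A; a valid unit for electric current would be e.g. A.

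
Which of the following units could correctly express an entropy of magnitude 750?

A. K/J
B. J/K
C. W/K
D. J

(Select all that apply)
B

entropy has SI base units: kg * m^2 / (s^2 * K)

Checking each option against kg * m^2 / (s^2 * K):
  A. K/J: ✗ does not match
  B. J/K: ✓ matches
  C. W/K: ✗ does not match
  D. J: ✗ does not match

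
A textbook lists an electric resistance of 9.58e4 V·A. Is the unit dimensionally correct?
No

electric resistance has SI base units: kg * m^2 / (A^2 * s^3)
V·A does NOT reduce to kg * m^2 / (A^2 * s^3); a valid unit for electric resistance would be e.g. Ω.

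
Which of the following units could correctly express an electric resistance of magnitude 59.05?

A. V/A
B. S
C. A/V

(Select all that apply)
A

electric resistance has SI base units: kg * m^2 / (A^2 * s^3)

Checking each option against kg * m^2 / (A^2 * s^3):
  A. V/A: ✓ matches
  B. S: ✗ does not match
  C. A/V: ✗ does not match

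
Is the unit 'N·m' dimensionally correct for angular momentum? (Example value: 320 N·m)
No

angular momentum has SI base units: kg * m^2 / s
N·m does NOT reduce to kg * m^2 / s; a valid unit for angular momentum would be e.g. kg·m²/s.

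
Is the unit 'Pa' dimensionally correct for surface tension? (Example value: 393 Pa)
No

surface tension has SI base units: kg / s^2
Pa does NOT reduce to kg / s^2; a valid unit for surface tension would be e.g. N/m.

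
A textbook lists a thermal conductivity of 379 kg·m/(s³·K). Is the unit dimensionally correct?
Yes

thermal conductivity has SI base units: kg * m / (s^3 * K)
kg·m/(s³·K) reduces to the same SI base units, so it is a valid unit for thermal conductivity.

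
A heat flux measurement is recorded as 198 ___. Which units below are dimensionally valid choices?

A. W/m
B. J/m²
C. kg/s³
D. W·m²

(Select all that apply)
C

heat flux has SI base units: kg / s^3

Checking each option against kg / s^3:
  A. W/m: ✗ does not match
  B. J/m²: ✗ does not match
  C. kg/s³: ✓ matches
  D. W·m²: ✗ does not match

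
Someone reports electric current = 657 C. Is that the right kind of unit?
No

electric current has SI base units: A
C does NOT reduce to A; a valid unit for electric current would be e.g. A.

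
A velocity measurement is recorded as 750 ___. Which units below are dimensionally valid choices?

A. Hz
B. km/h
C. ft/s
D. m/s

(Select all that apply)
B, C, D

velocity has SI base units: m / s

Checking each option against m / s:
  A. Hz: ✗ does not match
  B. km/h: ✓ matches
  C. ft/s: ✓ matches
  D. m/s: ✓ matches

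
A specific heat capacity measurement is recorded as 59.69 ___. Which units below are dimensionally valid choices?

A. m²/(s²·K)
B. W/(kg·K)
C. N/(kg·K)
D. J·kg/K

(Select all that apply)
A

specific heat capacity has SI base units: m^2 / (s^2 * K)

Checking each option against m^2 / (s^2 * K):
  A. m²/(s²·K): ✓ matches
  B. W/(kg·K): ✗ does not match
  C. N/(kg·K): ✗ does not match
  D. J·kg/K: ✗ does not match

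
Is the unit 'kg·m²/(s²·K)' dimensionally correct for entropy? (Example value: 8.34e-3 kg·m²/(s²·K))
Yes

entropy has SI base units: kg * m^2 / (s^2 * K)
kg·m²/(s²·K) reduces to the same SI base units, so it is a valid unit for entropy.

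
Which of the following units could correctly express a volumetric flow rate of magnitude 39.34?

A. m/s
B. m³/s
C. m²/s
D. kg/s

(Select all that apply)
B

volumetric flow rate has SI base units: m^3 / s

Checking each option against m^3 / s:
  A. m/s: ✗ does not match
  B. m³/s: ✓ matches
  C. m²/s: ✗ does not match
  D. kg/s: ✗ does not match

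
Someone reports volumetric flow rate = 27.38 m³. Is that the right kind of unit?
No

volumetric flow rate has SI base units: m^3 / s
m³ does NOT reduce to m^3 / s; a valid unit for volumetric flow rate would be e.g. m³/s.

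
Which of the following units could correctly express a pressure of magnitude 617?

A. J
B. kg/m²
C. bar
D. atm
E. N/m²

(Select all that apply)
C, D, E

pressure has SI base units: kg / (m * s^2)

Checking each option against kg / (m * s^2):
  A. J: ✗ does not match
  B. kg/m²: ✗ does not match
  C. bar: ✓ matches
  D. atm: ✓ matches
  E. N/m²: ✓ matches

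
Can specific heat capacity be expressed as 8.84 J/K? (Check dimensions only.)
No

specific heat capacity has SI base units: m^2 / (s^2 * K)
J/K does NOT reduce to m^2 / (s^2 * K); a valid unit for specific heat capacity would be e.g. J/(kg·K).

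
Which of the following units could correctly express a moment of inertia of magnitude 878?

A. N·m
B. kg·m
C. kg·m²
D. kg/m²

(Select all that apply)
C

moment of inertia has SI base units: kg * m^2

Checking each option against kg * m^2:
  A. N·m: ✗ does not match
  B. kg·m: ✗ does not match
  C. kg·m²: ✓ matches
  D. kg/m²: ✗ does not match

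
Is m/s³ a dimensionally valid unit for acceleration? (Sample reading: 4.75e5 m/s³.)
No

acceleration has SI base units: m / s^2
m/s³ does NOT reduce to m / s^2; a valid unit for acceleration would be e.g. m/s².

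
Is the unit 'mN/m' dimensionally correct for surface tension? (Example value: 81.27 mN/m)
Yes

surface tension has SI base units: kg / s^2
mN/m reduces to the same SI base units, so it is a valid unit for surface tension.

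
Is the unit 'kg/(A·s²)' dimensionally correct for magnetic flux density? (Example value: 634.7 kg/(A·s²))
Yes

magnetic flux density has SI base units: kg / (A * s^2)
kg/(A·s²) reduces to the same SI base units, so it is a valid unit for magnetic flux density.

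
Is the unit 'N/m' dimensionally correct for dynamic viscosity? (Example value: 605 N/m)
No

dynamic viscosity has SI base units: kg / (m * s)
N/m does NOT reduce to kg / (m * s); a valid unit for dynamic viscosity would be e.g. Pa·s.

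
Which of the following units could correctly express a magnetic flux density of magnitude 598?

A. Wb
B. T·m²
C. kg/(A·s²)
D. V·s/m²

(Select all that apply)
C, D

magnetic flux density has SI base units: kg / (A * s^2)

Checking each option against kg / (A * s^2):
  A. Wb: ✗ does not match
  B. T·m²: ✗ does not match
  C. kg/(A·s²): ✓ matches
  D. V·s/m²: ✓ matches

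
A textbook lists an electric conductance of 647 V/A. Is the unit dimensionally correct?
No

electric conductance has SI base units: A^2 * s^3 / (kg * m^2)
V/A does NOT reduce to A^2 * s^3 / (kg * m^2); a valid unit for electric conductance would be e.g. S.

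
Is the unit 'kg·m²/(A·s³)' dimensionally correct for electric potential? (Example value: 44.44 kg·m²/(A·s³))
Yes

electric potential has SI base units: kg * m^2 / (A * s^3)
kg·m²/(A·s³) reduces to the same SI base units, so it is a valid unit for electric potential.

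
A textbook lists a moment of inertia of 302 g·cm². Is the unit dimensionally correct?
Yes

moment of inertia has SI base units: kg * m^2
g·cm² reduces to the same SI base units, so it is a valid unit for moment of inertia.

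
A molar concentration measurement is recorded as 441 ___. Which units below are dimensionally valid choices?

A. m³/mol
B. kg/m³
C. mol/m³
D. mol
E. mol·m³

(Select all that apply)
C

molar concentration has SI base units: mol / m^3

Checking each option against mol / m^3:
  A. m³/mol: ✗ does not match
  B. kg/m³: ✗ does not match
  C. mol/m³: ✓ matches
  D. mol: ✗ does not match
  E. mol·m³: ✗ does not match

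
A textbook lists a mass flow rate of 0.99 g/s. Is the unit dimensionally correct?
Yes

mass flow rate has SI base units: kg / s
g/s reduces to the same SI base units, so it is a valid unit for mass flow rate.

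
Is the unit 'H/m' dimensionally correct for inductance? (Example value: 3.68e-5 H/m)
No

inductance has SI base units: kg * m^2 / (A^2 * s^2)
H/m does NOT reduce to kg * m^2 / (A^2 * s^2); a valid unit for inductance would be e.g. H.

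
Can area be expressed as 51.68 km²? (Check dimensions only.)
Yes

area has SI base units: m^2
km² reduces to the same SI base units, so it is a valid unit for area.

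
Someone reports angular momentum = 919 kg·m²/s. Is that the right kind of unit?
Yes

angular momentum has SI base units: kg * m^2 / s
kg·m²/s reduces to the same SI base units, so it is a valid unit for angular momentum.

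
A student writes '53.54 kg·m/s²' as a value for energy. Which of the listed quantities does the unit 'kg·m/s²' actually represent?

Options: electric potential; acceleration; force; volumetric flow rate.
force

energy should have units dimensionally equivalent to kg * m^2 / s^2 (e.g. J).
The given unit 'kg·m/s²' reduces to kg * m / s^2. Of the listed options, that is the dimensionality of force.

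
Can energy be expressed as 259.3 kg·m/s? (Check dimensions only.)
No

energy has SI base units: kg * m^2 / s^2
kg·m/s does NOT reduce to kg * m^2 / s^2; a valid unit for energy would be e.g. J.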